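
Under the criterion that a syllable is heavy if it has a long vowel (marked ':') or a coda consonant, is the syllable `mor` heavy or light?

heavy

`mor`: short vowel, closed (coda /r/). Closed → heavy.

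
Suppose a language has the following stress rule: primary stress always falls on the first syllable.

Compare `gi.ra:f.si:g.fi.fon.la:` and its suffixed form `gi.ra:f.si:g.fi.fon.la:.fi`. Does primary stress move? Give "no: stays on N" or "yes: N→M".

no: stays on 1

Base `gi.ra:f.si:g.fi.fon.la:` (6 syllables):
  The word has 6 syllables; the first syllable is syllable 1 (gi).
  → primary stress on syllable 1.
Suffixed `gi.ra:f.si:g.fi.fon.la:.fi` (7 syllables):
  The word has 7 syllables; the first syllable is syllable 1 (gi).
  → primary stress on syllable 1.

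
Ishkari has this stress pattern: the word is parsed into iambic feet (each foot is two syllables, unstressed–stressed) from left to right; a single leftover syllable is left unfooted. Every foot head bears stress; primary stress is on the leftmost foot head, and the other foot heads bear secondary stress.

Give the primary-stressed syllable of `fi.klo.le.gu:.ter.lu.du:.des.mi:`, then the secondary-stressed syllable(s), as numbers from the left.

Parse left to right into iambic (σˈσ) feet: (fi.ˈklo) (le.ˈgu:) (ter.ˈlu) (du:.ˈdes) mi:. Syllable 9 is left unfooted.
Foot heads (stressed positions): 2, 4, 6, 8.
End Rule Leftmost: primary stress on the leftmost head = syllable 2.
Secondary stress on 4, 6, 8: fi.ˈklo.le.ˌgu:.ter.ˌlu.du:.ˌdes.mi:.

primary 2, secondary 4, 6, 8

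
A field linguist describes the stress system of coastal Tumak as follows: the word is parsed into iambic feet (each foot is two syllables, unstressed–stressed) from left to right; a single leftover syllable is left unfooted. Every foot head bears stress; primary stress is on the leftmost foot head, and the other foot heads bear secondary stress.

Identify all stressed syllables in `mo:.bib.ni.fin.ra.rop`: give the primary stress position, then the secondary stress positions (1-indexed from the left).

Parse left to right into iambic (σˈσ) feet: (mo:.ˈbib) (ni.ˈfin) (ra.ˈrop).
Foot heads (stressed positions): 2, 4, 6.
End Rule Leftmost: primary stress on the leftmost head = syllable 2.
Secondary stress on 4, 6: mo:.ˈbib.ni.ˌfin.ra.ˌrop.

primary 2, secondary 4, 6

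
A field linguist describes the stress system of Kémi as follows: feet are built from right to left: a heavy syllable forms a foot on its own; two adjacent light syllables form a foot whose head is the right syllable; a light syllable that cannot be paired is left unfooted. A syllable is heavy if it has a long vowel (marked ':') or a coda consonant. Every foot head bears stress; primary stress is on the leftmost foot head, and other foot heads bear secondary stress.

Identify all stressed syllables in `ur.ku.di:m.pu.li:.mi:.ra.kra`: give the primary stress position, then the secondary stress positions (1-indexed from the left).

primary 1, secondary 3, 5, 6, 8

Weights: 1 ur H, 2 ku L, 3 di:m H, 4 pu L, 5 li: H, 6 mi: H, 7 ra L, 8 kra L.
Parse right to left (heavy = foot alone; LL = one foot; stranded L unfooted): (ˈur) ku (ˈdi:m) pu (ˈli:) (ˈmi:) (ra.ˈkra).
Foot heads: 1, 3, 5, 6, 8.
Primary stress on the leftmost head = syllable 1.
Secondary stress on 3, 5, 6, 8: ˈur.ku.ˌdi:m.pu.ˌli:.ˌmi:.ra.ˌkra.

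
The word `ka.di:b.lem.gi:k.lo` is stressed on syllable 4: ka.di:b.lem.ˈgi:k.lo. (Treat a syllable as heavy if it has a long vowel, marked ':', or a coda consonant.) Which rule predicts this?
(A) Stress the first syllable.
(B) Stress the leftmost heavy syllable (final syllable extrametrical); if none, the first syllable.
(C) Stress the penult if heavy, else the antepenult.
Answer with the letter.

Rule A → syllable 1 (observed: 4).
Rule B → syllable 2 (observed: 4).
Rule C → syllable 4 ✓.

C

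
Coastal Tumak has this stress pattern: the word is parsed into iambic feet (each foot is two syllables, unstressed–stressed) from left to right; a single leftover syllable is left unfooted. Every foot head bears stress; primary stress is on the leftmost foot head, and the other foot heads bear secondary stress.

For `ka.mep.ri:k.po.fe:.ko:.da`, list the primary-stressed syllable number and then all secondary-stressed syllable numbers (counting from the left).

Parse left to right into iambic (σˈσ) feet: (ka.ˈmep) (ri:k.ˈpo) (fe:.ˈko:) da. Syllable 7 is left unfooted.
Foot heads (stressed positions): 2, 4, 6.
End Rule Leftmost: primary stress on the leftmost head = syllable 2.
Secondary stress on 4, 6: ka.ˈmep.ri:k.ˌpo.fe:.ˌko:.da.

primary 2, secondary 4, 6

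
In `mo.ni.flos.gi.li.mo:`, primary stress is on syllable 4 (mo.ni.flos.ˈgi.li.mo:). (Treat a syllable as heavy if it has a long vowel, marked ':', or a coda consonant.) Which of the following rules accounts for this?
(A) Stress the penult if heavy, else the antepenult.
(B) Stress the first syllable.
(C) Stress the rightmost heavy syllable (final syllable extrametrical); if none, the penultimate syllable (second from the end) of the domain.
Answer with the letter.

A

Rule A → syllable 4 ✓.
Rule B → syllable 1 (observed: 4).
Rule C → syllable 3 (observed: 4).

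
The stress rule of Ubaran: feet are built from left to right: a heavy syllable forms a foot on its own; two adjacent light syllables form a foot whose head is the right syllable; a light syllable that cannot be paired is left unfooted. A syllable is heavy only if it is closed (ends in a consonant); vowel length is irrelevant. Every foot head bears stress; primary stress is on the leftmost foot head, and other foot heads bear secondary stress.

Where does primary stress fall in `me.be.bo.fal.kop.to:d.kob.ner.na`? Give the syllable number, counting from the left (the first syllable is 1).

Weights: 1 me L, 2 be L, 3 bo L, 4 fal H, 5 kop H, 6 to:d H, 7 kob H, 8 ner H, 9 na L.
Parse left to right (heavy = foot alone; LL = one foot; stranded L unfooted): (me.ˈbe) bo (ˈfal) (ˈkop) (ˈto:d) (ˈkob) (ˈner) na.
Foot heads: 2, 4, 5, 6, 7, 8.
Primary stress on the leftmost head = syllable 2.
Primary stress: syllable 2 → me.ˈbe.bo.fal.kop.to:d.kob.ner.na.

2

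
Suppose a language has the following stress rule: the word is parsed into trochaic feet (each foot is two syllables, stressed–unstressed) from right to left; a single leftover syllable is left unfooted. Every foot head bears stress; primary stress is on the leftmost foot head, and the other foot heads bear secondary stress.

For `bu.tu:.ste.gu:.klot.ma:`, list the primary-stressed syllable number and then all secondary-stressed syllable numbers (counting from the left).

Parse right to left into trochaic (ˈσσ) feet: (ˈbu.tu:) (ˈste.gu:) (ˈklot.ma:).
Foot heads (stressed positions): 1, 3, 5.
End Rule Leftmost: primary stress on the leftmost head = syllable 1.
Secondary stress on 3, 5: ˈbu.tu:.ˌste.gu:.ˌklot.ma:.

primary 1, secondary 3, 5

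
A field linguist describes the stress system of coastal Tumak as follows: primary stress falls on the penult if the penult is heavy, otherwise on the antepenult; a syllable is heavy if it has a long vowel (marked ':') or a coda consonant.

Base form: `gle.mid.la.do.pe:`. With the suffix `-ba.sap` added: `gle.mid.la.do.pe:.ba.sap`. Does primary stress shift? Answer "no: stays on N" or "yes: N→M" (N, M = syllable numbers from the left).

yes: 3→5

Base `gle.mid.la.do.pe:` (5 syllables):
  Weights: 3 la L, 4 do L, 5 pe: H.
  The penult (syllable 4, do) is light, so stress falls on the antepenult (syllable 3, la).
  → primary stress on syllable 3.
Suffixed `gle.mid.la.do.pe:.ba.sap` (7 syllables):
  Weights: 5 pe: H, 6 ba L, 7 sap H.
  The penult (syllable 6, ba) is light, so stress falls on the antepenult (syllable 5, pe:).
  → primary stress on syllable 5.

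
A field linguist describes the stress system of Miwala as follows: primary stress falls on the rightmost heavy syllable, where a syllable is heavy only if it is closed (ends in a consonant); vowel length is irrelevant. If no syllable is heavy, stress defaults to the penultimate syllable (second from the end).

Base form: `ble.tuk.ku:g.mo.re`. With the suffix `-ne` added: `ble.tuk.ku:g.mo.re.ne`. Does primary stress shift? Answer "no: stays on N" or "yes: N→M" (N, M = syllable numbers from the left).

Base `ble.tuk.ku:g.mo.re` (5 syllables):
  Weights: 1 ble L, 2 tuk H, 3 ku:g H, 4 mo L, 5 re L.
  Heavy syllables in the domain: 2, 3. The rightmost is syllable 3 (ku:g).
  → primary stress on syllable 3.
Suffixed `ble.tuk.ku:g.mo.re.ne` (6 syllables):
  Weights: 1 ble L, 2 tuk H, 3 ku:g H, 4 mo L, 5 re L, 6 ne L.
  Heavy syllables in the domain: 2, 3. The rightmost is syllable 3 (ku:g).
  → primary stress on syllable 3.

no: stays on 3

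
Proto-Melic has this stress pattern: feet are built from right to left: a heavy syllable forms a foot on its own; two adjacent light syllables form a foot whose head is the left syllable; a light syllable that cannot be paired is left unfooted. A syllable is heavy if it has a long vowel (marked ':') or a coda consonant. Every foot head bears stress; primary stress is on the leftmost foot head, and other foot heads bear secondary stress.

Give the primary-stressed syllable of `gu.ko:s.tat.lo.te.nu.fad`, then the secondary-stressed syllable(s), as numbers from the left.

primary 2, secondary 3, 5, 7

Weights: 1 gu L, 2 ko:s H, 3 tat H, 4 lo L, 5 te L, 6 nu L, 7 fad H.
Parse right to left (heavy = foot alone; LL = one foot; stranded L unfooted): gu (ˈko:s) (ˈtat) lo (ˈte.nu) (ˈfad).
Foot heads: 2, 3, 5, 7.
Primary stress on the leftmost head = syllable 2.
Secondary stress on 3, 5, 7: gu.ˈko:s.ˌtat.lo.ˌte.nu.ˌfad.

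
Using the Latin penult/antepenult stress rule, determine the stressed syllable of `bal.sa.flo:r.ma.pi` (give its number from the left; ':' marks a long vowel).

Classical Latin: stress the penult if heavy (long vowel or closed), else the antepenult.
Weights: 3 flo:r H, 4 ma L, 5 pi L.
The penult (syllable 4, ma) is light, so stress falls on the antepenult (syllable 3, flo:r).
Stress on syllable 3: bal.sa.ˈflo:r.ma.pi.

3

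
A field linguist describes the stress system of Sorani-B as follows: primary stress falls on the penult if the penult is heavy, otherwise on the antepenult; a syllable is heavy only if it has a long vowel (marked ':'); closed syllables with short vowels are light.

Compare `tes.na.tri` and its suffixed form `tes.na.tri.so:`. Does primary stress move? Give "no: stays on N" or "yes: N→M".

Base `tes.na.tri` (3 syllables):
  Weights: 1 tes L, 2 na L, 3 tri L.
  The penult (syllable 2, na) is light, so stress falls on the antepenult (syllable 1, tes).
  → primary stress on syllable 1.
Suffixed `tes.na.tri.so:` (4 syllables):
  Weights: 2 na L, 3 tri L, 4 so: H.
  The penult (syllable 3, tri) is light, so stress falls on the antepenult (syllable 2, na).
  → primary stress on syllable 2.

yes: 1→2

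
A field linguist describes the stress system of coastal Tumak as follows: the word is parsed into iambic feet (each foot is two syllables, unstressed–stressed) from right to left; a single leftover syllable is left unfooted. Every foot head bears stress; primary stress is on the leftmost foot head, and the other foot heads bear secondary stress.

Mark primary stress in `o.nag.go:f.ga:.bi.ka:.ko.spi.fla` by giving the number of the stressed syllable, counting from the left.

3

Parse right to left into iambic (σˈσ) feet: o (nag.ˈgo:f) (ga:.ˈbi) (ka:.ˈko) (spi.ˈfla). Syllable 1 is left unfooted.
Foot heads (stressed positions): 3, 5, 7, 9.
End Rule Leftmost: primary stress on the leftmost head = syllable 3.
Primary stress: syllable 3 → o.nag.ˈgo:f.ga:.bi.ka:.ko.spi.fla.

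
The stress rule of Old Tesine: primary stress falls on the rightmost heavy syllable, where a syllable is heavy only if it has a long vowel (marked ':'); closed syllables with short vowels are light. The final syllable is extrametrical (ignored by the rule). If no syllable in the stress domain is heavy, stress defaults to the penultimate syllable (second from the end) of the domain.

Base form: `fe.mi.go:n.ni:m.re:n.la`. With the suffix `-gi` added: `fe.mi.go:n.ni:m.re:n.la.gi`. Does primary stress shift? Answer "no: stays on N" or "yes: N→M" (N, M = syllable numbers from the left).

no: stays on 5

Base `fe.mi.go:n.ni:m.re:n.la` (6 syllables):
  The final syllable (6, la) is extrametrical; the stress domain is syllables 1–5.
  Weights: 1 fe L, 2 mi L, 3 go:n H, 4 ni:m H, 5 re:n H.
  Heavy syllables in the domain: 3, 4, 5. The rightmost is syllable 5 (re:n).
  → primary stress on syllable 5.
Suffixed `fe.mi.go:n.ni:m.re:n.la.gi` (7 syllables):
  The final syllable (7, gi) is extrametrical; the stress domain is syllables 1–6.
  Weights: 1 fe L, 2 mi L, 3 go:n H, 4 ni:m H, 5 re:n H, 6 la L.
  Heavy syllables in the domain: 3, 4, 5. The rightmost is syllable 5 (re:n).
  → primary stress on syllable 5.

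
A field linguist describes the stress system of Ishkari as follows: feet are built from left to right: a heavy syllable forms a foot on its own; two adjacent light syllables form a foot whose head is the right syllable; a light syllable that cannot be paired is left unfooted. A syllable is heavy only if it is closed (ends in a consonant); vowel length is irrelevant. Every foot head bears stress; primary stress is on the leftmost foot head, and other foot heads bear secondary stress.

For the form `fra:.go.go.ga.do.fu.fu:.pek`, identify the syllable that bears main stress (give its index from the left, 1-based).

2

Weights: 1 fra: L, 2 go L, 3 go L, 4 ga L, 5 do L, 6 fu L, 7 fu: L, 8 pek H.
Parse left to right (heavy = foot alone; LL = one foot; stranded L unfooted): (fra:.ˈgo) (go.ˈga) (do.ˈfu) fu: (ˈpek).
Foot heads: 2, 4, 6, 8.
Primary stress on the leftmost head = syllable 2.
Primary stress: syllable 2 → fra:.ˈgo.go.ga.do.fu.fu:.pek.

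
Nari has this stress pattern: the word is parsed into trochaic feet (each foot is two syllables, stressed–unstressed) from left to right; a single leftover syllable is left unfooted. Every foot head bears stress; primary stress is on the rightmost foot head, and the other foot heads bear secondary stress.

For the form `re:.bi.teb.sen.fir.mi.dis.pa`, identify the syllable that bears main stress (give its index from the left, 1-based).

7

Parse left to right into trochaic (ˈσσ) feet: (ˈre:.bi) (ˈteb.sen) (ˈfir.mi) (ˈdis.pa).
Foot heads (stressed positions): 1, 3, 5, 7.
End Rule Rightmost: primary stress on the rightmost head = syllable 7.
Primary stress: syllable 7 → re:.bi.teb.sen.fir.mi.ˈdis.pa.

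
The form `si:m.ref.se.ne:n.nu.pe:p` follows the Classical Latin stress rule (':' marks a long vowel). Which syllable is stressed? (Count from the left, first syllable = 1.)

4

Classical Latin: stress the penult if heavy (long vowel or closed), else the antepenult.
Weights: 4 ne:n H, 5 nu L, 6 pe:p H.
The penult (syllable 5, nu) is light, so stress falls on the antepenult (syllable 4, ne:n).
Stress on syllable 4: si:m.ref.se.ˈne:n.nu.pe:p.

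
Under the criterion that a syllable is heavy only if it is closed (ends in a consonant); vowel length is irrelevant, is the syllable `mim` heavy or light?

heavy

`mim`: short vowel, closed (coda /m/). Closed (coda /m/) → heavy.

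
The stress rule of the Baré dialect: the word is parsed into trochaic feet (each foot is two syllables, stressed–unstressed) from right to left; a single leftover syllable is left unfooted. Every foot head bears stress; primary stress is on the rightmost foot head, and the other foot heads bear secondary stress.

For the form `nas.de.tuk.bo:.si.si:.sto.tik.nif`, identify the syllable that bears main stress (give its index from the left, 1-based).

Parse right to left into trochaic (ˈσσ) feet: nas (ˈde.tuk) (ˈbo:.si) (ˈsi:.sto) (ˈtik.nif). Syllable 1 is left unfooted.
Foot heads (stressed positions): 2, 4, 6, 8.
End Rule Rightmost: primary stress on the rightmost head = syllable 8.
Primary stress: syllable 8 → nas.de.tuk.bo:.si.si:.sto.ˈtik.nif.

8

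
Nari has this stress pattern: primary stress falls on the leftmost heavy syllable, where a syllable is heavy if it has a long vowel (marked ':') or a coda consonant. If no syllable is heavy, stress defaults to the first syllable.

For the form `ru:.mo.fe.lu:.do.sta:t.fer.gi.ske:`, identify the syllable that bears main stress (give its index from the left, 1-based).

Weights: 1 ru: H, 2 mo L, 3 fe L, 4 lu: H, 5 do L, 6 sta:t H, 7 fer H, 8 gi L, 9 ske: H.
Heavy syllables in the domain: 1, 4, 6, 7, 9. The leftmost is syllable 1 (ru:).
Primary stress: syllable 1 → ˈru:.mo.fe.lu:.do.sta:t.fer.gi.ske:.

1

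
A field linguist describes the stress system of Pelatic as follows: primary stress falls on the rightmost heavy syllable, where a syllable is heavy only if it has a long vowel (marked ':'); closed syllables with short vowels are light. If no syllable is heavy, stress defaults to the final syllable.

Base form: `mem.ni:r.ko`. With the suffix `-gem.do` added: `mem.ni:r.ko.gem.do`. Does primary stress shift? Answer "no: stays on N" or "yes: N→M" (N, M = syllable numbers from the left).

Base `mem.ni:r.ko` (3 syllables):
  Weights: 1 mem L, 2 ni:r H, 3 ko L.
  Heavy syllables in the domain: 2. The rightmost is syllable 2 (ni:r).
  → primary stress on syllable 2.
Suffixed `mem.ni:r.ko.gem.do` (5 syllables):
  Weights: 1 mem L, 2 ni:r H, 3 ko L, 4 gem L, 5 do L.
  Heavy syllables in the domain: 2. The rightmost is syllable 2 (ni:r).
  → primary stress on syllable 2.

no: stays on 2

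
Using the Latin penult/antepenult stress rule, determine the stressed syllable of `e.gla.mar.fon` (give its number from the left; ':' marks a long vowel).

3

Classical Latin: stress the penult if heavy (long vowel or closed), else the antepenult.
Weights: 2 gla L, 3 mar H, 4 fon H.
The penult (syllable 3, mar) is heavy, so it takes stress.
Stress on syllable 3: e.gla.ˈmar.fon.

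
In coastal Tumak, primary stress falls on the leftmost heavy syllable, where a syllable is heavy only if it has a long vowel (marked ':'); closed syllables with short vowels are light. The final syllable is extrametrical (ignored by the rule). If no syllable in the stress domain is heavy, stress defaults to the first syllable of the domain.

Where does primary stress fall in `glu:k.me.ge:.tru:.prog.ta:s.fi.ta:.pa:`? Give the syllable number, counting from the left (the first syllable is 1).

The final syllable (9, pa:) is extrametrical; the stress domain is syllables 1–8.
Weights: 1 glu:k H, 2 me L, 3 ge: H, 4 tru: H, 5 prog L, 6 ta:s H, 7 fi L, 8 ta: H.
Heavy syllables in the domain: 1, 3, 4, 6, 8. The leftmost is syllable 1 (glu:k).
Primary stress: syllable 1 → ˈglu:k.me.ge:.tru:.prog.ta:s.fi.ta:.pa:.

1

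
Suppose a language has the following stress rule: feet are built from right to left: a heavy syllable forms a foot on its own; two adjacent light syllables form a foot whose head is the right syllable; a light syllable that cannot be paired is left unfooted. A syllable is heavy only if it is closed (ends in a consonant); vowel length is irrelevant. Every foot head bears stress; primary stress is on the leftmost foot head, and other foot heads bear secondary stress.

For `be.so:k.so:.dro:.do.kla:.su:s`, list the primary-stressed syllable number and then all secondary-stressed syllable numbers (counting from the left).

Weights: 1 be L, 2 so:k H, 3 so: L, 4 dro: L, 5 do L, 6 kla: L, 7 su:s H.
Parse right to left (heavy = foot alone; LL = one foot; stranded L unfooted): be (ˈso:k) (so:.ˈdro:) (do.ˈkla:) (ˈsu:s).
Foot heads: 2, 4, 6, 7.
Primary stress on the leftmost head = syllable 2.
Secondary stress on 4, 6, 7: be.ˈso:k.so:.ˌdro:.do.ˌkla:.ˌsu:s.

primary 2, secondary 4, 6, 7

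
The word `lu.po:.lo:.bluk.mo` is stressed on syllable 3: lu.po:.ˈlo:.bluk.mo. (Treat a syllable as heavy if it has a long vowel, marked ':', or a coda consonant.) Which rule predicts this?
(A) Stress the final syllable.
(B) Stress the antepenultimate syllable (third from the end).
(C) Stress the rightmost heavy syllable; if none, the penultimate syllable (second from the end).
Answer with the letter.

B

Rule A → syllable 5 (observed: 3).
Rule B → syllable 3 ✓.
Rule C → syllable 4 (observed: 3).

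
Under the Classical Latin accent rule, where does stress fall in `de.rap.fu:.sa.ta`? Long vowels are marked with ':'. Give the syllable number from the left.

Classical Latin: stress the penult if heavy (long vowel or closed), else the antepenult.
Weights: 3 fu: H, 4 sa L, 5 ta L.
The penult (syllable 4, sa) is light, so stress falls on the antepenult (syllable 3, fu:).
Stress on syllable 3: de.rap.ˈfu:.sa.ta.

3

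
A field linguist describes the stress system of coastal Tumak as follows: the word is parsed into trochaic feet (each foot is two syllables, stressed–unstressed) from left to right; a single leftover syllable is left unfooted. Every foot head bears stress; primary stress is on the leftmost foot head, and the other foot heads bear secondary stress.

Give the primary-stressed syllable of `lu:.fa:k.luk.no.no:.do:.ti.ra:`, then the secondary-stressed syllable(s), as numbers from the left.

primary 1, secondary 3, 5, 7

Parse left to right into trochaic (ˈσσ) feet: (ˈlu:.fa:k) (ˈluk.no) (ˈno:.do:) (ˈti.ra:).
Foot heads (stressed positions): 1, 3, 5, 7.
End Rule Leftmost: primary stress on the leftmost head = syllable 1.
Secondary stress on 3, 5, 7: ˈlu:.fa:k.ˌluk.no.ˌno:.do:.ˌti.ra:.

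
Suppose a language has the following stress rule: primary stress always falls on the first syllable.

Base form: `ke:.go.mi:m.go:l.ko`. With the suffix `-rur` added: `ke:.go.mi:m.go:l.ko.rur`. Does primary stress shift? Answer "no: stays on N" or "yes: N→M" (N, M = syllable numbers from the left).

Base `ke:.go.mi:m.go:l.ko` (5 syllables):
  The word has 5 syllables; the first syllable is syllable 1 (ke:).
  → primary stress on syllable 1.
Suffixed `ke:.go.mi:m.go:l.ko.rur` (6 syllables):
  The word has 6 syllables; the first syllable is syllable 1 (ke:).
  → primary stress on syllable 1.

no: stays on 1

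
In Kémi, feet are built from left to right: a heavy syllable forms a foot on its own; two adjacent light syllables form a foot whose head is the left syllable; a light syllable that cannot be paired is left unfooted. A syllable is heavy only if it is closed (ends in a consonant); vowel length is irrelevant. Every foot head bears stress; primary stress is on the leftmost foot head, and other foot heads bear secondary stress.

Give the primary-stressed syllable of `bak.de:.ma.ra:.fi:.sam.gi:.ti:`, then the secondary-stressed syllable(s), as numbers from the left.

primary 1, secondary 2, 4, 6, 7

Weights: 1 bak H, 2 de: L, 3 ma L, 4 ra: L, 5 fi: L, 6 sam H, 7 gi: L, 8 ti: L.
Parse left to right (heavy = foot alone; LL = one foot; stranded L unfooted): (ˈbak) (ˈde:.ma) (ˈra:.fi:) (ˈsam) (ˈgi:.ti:).
Foot heads: 1, 2, 4, 6, 7.
Primary stress on the leftmost head = syllable 1.
Secondary stress on 2, 4, 6, 7: ˈbak.ˌde:.ma.ˌra:.fi:.ˌsam.ˌgi:.ti:.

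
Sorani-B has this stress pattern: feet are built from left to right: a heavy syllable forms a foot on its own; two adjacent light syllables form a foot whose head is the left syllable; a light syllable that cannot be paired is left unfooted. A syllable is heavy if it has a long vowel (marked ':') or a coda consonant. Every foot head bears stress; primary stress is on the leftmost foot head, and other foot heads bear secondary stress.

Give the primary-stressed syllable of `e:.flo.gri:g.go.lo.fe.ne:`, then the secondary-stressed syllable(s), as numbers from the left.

Weights: 1 e: H, 2 flo L, 3 gri:g H, 4 go L, 5 lo L, 6 fe L, 7 ne: H.
Parse left to right (heavy = foot alone; LL = one foot; stranded L unfooted): (ˈe:) flo (ˈgri:g) (ˈgo.lo) fe (ˈne:).
Foot heads: 1, 3, 4, 7.
Primary stress on the leftmost head = syllable 1.
Secondary stress on 3, 4, 7: ˈe:.flo.ˌgri:g.ˌgo.lo.fe.ˌne:.

primary 1, secondary 3, 4, 7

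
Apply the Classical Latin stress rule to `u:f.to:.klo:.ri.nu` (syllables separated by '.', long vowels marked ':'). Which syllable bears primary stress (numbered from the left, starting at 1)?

Classical Latin: stress the penult if heavy (long vowel or closed), else the antepenult.
Weights: 3 klo: H, 4 ri L, 5 nu L.
The penult (syllable 4, ri) is light, so stress falls on the antepenult (syllable 3, klo:).
Stress on syllable 3: u:f.to:.ˈklo:.ri.nu.

3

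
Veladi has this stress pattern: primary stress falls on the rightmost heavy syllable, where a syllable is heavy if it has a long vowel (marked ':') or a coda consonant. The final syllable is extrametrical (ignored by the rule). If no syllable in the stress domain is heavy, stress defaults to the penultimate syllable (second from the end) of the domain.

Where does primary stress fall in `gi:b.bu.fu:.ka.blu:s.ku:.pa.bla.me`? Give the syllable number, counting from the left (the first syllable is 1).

The final syllable (9, me) is extrametrical; the stress domain is syllables 1–8.
Weights: 1 gi:b H, 2 bu L, 3 fu: H, 4 ka L, 5 blu:s H, 6 ku: H, 7 pa L, 8 bla L.
Heavy syllables in the domain: 1, 3, 5, 6. The rightmost is syllable 6 (ku:).
Primary stress: syllable 6 → gi:b.bu.fu:.ka.blu:s.ˈku:.pa.bla.me.

6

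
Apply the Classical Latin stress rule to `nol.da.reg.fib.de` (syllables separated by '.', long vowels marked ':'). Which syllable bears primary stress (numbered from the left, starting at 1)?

4

Classical Latin: stress the penult if heavy (long vowel or closed), else the antepenult.
Weights: 3 reg H, 4 fib H, 5 de L.
The penult (syllable 4, fib) is heavy, so it takes stress.
Stress on syllable 4: nol.da.reg.ˈfib.de.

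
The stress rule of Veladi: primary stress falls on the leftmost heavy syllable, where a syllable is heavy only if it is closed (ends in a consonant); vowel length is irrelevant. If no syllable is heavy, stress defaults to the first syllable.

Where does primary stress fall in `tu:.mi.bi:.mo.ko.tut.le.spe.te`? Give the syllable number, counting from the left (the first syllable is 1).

Weights: 1 tu: L, 2 mi L, 3 bi: L, 4 mo L, 5 ko L, 6 tut H, 7 le L, 8 spe L, 9 te L.
Heavy syllables in the domain: 6. The leftmost is syllable 6 (tut).
Primary stress: syllable 6 → tu:.mi.bi:.mo.ko.ˈtut.le.spe.te.

6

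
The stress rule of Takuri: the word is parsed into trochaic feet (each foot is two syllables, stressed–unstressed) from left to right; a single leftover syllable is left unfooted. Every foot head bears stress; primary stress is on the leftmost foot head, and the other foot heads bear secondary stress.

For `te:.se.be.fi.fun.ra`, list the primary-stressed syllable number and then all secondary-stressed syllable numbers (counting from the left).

Parse left to right into trochaic (ˈσσ) feet: (ˈte:.se) (ˈbe.fi) (ˈfun.ra).
Foot heads (stressed positions): 1, 3, 5.
End Rule Leftmost: primary stress on the leftmost head = syllable 1.
Secondary stress on 3, 5: ˈte:.se.ˌbe.fi.ˌfun.ra.

primary 1, secondary 3, 5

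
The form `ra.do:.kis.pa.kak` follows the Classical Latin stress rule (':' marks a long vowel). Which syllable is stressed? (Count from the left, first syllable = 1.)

Classical Latin: stress the penult if heavy (long vowel or closed), else the antepenult.
Weights: 3 kis H, 4 pa L, 5 kak H.
The penult (syllable 4, pa) is light, so stress falls on the antepenult (syllable 3, kis).
Stress on syllable 3: ra.do:.ˈkis.pa.kak.

3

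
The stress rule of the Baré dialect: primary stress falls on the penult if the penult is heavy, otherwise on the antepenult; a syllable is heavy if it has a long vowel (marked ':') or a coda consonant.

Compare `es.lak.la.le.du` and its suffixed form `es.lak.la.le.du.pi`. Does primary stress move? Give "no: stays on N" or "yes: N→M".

yes: 3→4

Base `es.lak.la.le.du` (5 syllables):
  Weights: 3 la L, 4 le L, 5 du L.
  The penult (syllable 4, le) is light, so stress falls on the antepenult (syllable 3, la).
  → primary stress on syllable 3.
Suffixed `es.lak.la.le.du.pi` (6 syllables):
  Weights: 4 le L, 5 du L, 6 pi L.
  The penult (syllable 5, du) is light, so stress falls on the antepenult (syllable 4, le).
  → primary stress on syllable 4.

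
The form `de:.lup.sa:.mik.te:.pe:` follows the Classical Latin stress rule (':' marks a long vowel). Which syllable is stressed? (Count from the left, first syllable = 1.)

Classical Latin: stress the penult if heavy (long vowel or closed), else the antepenult.
Weights: 4 mik H, 5 te: H, 6 pe: H.
The penult (syllable 5, te:) is heavy, so it takes stress.
Stress on syllable 5: de:.lup.sa:.mik.ˈte:.pe:.

5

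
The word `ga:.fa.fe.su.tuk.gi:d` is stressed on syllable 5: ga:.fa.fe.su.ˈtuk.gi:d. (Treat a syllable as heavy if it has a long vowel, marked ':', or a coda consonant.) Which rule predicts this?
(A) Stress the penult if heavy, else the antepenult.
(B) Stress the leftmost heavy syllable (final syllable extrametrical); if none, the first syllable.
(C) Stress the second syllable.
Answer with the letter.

A

Rule A → syllable 5 ✓.
Rule B → syllable 1 (observed: 5).
Rule C → syllable 2 (observed: 5).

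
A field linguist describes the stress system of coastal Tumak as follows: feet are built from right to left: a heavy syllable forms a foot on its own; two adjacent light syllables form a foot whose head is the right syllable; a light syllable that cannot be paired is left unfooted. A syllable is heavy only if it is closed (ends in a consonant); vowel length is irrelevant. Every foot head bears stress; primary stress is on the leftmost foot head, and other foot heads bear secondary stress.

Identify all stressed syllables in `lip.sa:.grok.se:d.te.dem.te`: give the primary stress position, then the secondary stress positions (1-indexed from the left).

primary 1, secondary 3, 4, 6

Weights: 1 lip H, 2 sa: L, 3 grok H, 4 se:d H, 5 te L, 6 dem H, 7 te L.
Parse right to left (heavy = foot alone; LL = one foot; stranded L unfooted): (ˈlip) sa: (ˈgrok) (ˈse:d) te (ˈdem) te.
Foot heads: 1, 3, 4, 6.
Primary stress on the leftmost head = syllable 1.
Secondary stress on 3, 4, 6: ˈlip.sa:.ˌgrok.ˌse:d.te.ˌdem.te.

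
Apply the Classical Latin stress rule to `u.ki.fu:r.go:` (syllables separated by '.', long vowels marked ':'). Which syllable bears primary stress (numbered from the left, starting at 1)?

Classical Latin: stress the penult if heavy (long vowel or closed), else the antepenult.
Weights: 2 ki L, 3 fu:r H, 4 go: H.
The penult (syllable 3, fu:r) is heavy, so it takes stress.
Stress on syllable 3: u.ki.ˈfu:r.go:.

3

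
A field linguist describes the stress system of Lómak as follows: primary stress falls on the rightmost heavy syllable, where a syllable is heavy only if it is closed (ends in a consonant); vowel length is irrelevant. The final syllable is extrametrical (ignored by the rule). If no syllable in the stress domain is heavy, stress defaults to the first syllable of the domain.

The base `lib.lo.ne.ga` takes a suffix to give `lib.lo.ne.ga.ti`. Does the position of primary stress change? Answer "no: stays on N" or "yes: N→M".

Base `lib.lo.ne.ga` (4 syllables):
  The final syllable (4, ga) is extrametrical; the stress domain is syllables 1–3.
  Weights: 1 lib H, 2 lo L, 3 ne L.
  Heavy syllables in the domain: 1. The rightmost is syllable 1 (lib).
  → primary stress on syllable 1.
Suffixed `lib.lo.ne.ga.ti` (5 syllables):
  The final syllable (5, ti) is extrametrical; the stress domain is syllables 1–4.
  Weights: 1 lib H, 2 lo L, 3 ne L, 4 ga L.
  Heavy syllables in the domain: 1. The rightmost is syllable 1 (lib).
  → primary stress on syllable 1.

no: stays on 1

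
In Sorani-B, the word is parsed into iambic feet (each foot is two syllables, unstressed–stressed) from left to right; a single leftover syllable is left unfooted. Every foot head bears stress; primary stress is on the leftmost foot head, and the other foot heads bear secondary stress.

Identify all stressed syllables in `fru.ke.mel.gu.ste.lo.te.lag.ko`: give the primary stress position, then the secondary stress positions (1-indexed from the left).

primary 2, secondary 4, 6, 8

Parse left to right into iambic (σˈσ) feet: (fru.ˈke) (mel.ˈgu) (ste.ˈlo) (te.ˈlag) ko. Syllable 9 is left unfooted.
Foot heads (stressed positions): 2, 4, 6, 8.
End Rule Leftmost: primary stress on the leftmost head = syllable 2.
Secondary stress on 4, 6, 8: fru.ˈke.mel.ˌgu.ste.ˌlo.te.ˌlag.ko.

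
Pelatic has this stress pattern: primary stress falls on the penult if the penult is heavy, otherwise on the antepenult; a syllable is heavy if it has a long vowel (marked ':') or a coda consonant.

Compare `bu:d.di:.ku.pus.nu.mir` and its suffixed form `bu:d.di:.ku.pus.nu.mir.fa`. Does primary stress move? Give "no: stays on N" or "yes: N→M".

yes: 4→6

Base `bu:d.di:.ku.pus.nu.mir` (6 syllables):
  Weights: 4 pus H, 5 nu L, 6 mir H.
  The penult (syllable 5, nu) is light, so stress falls on the antepenult (syllable 4, pus).
  → primary stress on syllable 4.
Suffixed `bu:d.di:.ku.pus.nu.mir.fa` (7 syllables):
  Weights: 5 nu L, 6 mir H, 7 fa L.
  The penult (syllable 6, mir) is heavy, so it takes stress.
  → primary stress on syllable 6.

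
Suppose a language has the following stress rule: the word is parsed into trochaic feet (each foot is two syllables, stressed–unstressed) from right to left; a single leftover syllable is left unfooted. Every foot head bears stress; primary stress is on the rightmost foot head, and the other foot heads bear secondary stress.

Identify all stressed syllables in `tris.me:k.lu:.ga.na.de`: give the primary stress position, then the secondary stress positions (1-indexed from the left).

Parse right to left into trochaic (ˈσσ) feet: (ˈtris.me:k) (ˈlu:.ga) (ˈna.de).
Foot heads (stressed positions): 1, 3, 5.
End Rule Rightmost: primary stress on the rightmost head = syllable 5.
Secondary stress on 1, 3: ˌtris.me:k.ˌlu:.ga.ˈna.de.

primary 5, secondary 1, 3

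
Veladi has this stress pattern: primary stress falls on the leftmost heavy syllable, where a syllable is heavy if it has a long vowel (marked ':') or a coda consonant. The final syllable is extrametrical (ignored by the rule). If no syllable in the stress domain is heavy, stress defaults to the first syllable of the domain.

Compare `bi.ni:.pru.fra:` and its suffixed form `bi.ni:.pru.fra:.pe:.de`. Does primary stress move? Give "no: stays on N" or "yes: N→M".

Base `bi.ni:.pru.fra:` (4 syllables):
  The final syllable (4, fra:) is extrametrical; the stress domain is syllables 1–3.
  Weights: 1 bi L, 2 ni: H, 3 pru L.
  Heavy syllables in the domain: 2. The leftmost is syllable 2 (ni:).
  → primary stress on syllable 2.
Suffixed `bi.ni:.pru.fra:.pe:.de` (6 syllables):
  The final syllable (6, de) is extrametrical; the stress domain is syllables 1–5.
  Weights: 1 bi L, 2 ni: H, 3 pru L, 4 fra: H, 5 pe: H.
  Heavy syllables in the domain: 2, 4, 5. The leftmost is syllable 2 (ni:).
  → primary stress on syllable 2.

no: stays on 2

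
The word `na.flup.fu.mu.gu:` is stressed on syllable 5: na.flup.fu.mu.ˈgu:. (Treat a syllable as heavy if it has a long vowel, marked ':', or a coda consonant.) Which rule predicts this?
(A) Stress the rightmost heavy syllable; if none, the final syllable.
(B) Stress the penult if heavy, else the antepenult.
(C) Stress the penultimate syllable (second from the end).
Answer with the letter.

Rule A → syllable 5 ✓.
Rule B → syllable 3 (observed: 5).
Rule C → syllable 4 (observed: 5).

A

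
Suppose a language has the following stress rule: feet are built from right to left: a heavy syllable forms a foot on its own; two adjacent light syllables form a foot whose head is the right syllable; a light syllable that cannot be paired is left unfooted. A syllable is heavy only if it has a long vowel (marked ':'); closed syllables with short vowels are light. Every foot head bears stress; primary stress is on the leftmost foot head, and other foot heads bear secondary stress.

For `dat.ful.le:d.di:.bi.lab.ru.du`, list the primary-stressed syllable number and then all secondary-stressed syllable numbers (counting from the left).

primary 2, secondary 3, 4, 6, 8

Weights: 1 dat L, 2 ful L, 3 le:d H, 4 di: H, 5 bi L, 6 lab L, 7 ru L, 8 du L.
Parse right to left (heavy = foot alone; LL = one foot; stranded L unfooted): (dat.ˈful) (ˈle:d) (ˈdi:) (bi.ˈlab) (ru.ˈdu).
Foot heads: 2, 3, 4, 6, 8.
Primary stress on the leftmost head = syllable 2.
Secondary stress on 3, 4, 6, 8: dat.ˈful.ˌle:d.ˌdi:.bi.ˌlab.ru.ˌdu.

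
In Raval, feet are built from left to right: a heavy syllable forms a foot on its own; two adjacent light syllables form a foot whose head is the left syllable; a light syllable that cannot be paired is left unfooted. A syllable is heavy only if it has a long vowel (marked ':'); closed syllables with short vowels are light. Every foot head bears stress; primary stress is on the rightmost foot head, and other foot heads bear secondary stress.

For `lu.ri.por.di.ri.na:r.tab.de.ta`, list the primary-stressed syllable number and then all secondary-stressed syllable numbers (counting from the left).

Weights: 1 lu L, 2 ri L, 3 por L, 4 di L, 5 ri L, 6 na:r H, 7 tab L, 8 de L, 9 ta L.
Parse left to right (heavy = foot alone; LL = one foot; stranded L unfooted): (ˈlu.ri) (ˈpor.di) ri (ˈna:r) (ˈtab.de) ta.
Foot heads: 1, 3, 6, 7.
Primary stress on the rightmost head = syllable 7.
Secondary stress on 1, 3, 6: ˌlu.ri.ˌpor.di.ri.ˌna:r.ˈtab.de.ta.

primary 7, secondary 1, 3, 6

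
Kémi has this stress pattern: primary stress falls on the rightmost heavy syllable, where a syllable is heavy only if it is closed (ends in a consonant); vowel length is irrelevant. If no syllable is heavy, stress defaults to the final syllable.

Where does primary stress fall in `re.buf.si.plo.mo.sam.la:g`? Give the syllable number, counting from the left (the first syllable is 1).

7

Weights: 1 re L, 2 buf H, 3 si L, 4 plo L, 5 mo L, 6 sam H, 7 la:g H.
Heavy syllables in the domain: 2, 6, 7. The rightmost is syllable 7 (la:g).
Primary stress: syllable 7 → re.buf.si.plo.mo.sam.ˈla:g.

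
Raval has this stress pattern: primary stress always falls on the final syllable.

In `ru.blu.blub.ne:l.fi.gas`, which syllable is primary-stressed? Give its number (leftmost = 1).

The word has 6 syllables; the final syllable is syllable 6 (gas).
Primary stress: syllable 6 → ru.blu.blub.ne:l.fi.ˈgas.

6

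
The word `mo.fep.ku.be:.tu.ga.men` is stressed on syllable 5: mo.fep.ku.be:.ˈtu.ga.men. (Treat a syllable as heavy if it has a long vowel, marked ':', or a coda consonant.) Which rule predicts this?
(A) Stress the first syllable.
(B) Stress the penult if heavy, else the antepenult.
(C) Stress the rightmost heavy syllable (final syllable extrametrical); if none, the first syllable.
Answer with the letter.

B

Rule A → syllable 1 (observed: 5).
Rule B → syllable 5 ✓.
Rule C → syllable 4 (observed: 5).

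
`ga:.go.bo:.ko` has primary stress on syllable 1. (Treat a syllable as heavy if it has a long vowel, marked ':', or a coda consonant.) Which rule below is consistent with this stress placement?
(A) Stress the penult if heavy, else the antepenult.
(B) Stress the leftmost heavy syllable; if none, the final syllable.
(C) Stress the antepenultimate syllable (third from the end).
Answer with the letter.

B

Rule A → syllable 3 (observed: 1).
Rule B → syllable 1 ✓.
Rule C → syllable 2 (observed: 1).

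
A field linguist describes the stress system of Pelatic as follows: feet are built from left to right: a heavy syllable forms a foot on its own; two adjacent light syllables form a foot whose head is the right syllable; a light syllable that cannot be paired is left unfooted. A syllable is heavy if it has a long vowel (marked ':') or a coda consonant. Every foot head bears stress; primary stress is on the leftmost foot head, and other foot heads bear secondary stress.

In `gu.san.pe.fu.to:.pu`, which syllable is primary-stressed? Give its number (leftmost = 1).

Weights: 1 gu L, 2 san H, 3 pe L, 4 fu L, 5 to: H, 6 pu L.
Parse left to right (heavy = foot alone; LL = one foot; stranded L unfooted): gu (ˈsan) (pe.ˈfu) (ˈto:) pu.
Foot heads: 2, 4, 5.
Primary stress on the leftmost head = syllable 2.
Primary stress: syllable 2 → gu.ˈsan.pe.fu.to:.pu.

2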